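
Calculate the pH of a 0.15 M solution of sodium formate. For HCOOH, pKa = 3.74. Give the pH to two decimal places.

pH = 8.46

HCOO- is the conjugate base of the weak acid HCOOH.
Ka = 10^(−3.74) = 1.82 × 10^-4
Kb = Kw/Ka = 1.0×10^-14 / 1.82 × 10^-4 = 5.49 × 10^-11
Let x = [OH-] at equilibrium. Kb = x²/(0.15 − x).
Assume x ≪ 0.15: x ≈ √(5.49 × 10^-11 × 0.15) = 2.87 × 10^-6 M
pOH = −log(2.87 × 10^-6) = 5.54; pH = 14.00 − 5.54 = 8.46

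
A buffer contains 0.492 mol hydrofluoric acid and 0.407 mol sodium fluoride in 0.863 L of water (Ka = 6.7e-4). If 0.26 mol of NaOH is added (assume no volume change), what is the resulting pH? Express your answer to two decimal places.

OH- converts HF to F-: HF → 0.232 mol, F- → 0.667 mol.
pKa = −log(6.7 × 10^-4) = 3.174
pH = pKa + log(n_F-/n_HF) = 3.174 + log(0.667/0.232) = 3.174 + (+0.459)

pH = 3.63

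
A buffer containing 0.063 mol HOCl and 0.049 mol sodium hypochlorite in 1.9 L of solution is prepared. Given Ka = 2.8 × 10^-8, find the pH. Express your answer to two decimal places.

pKa = −log(2.8 × 10^-8) = 7.553
pH = pKa + log([A⁻]/[HA]) = 7.553 + log(0.049/0.063)
pH = 7.553 + (-0.109) = 7.44

pH = 7.44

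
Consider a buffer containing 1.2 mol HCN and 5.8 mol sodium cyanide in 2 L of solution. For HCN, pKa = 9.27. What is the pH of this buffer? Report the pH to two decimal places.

pH = 9.95

pH = pKa + log([A⁻]/[HA]) = 9.27 + log(5.8/1.2)
pH = 9.27 + (+0.684) = 9.95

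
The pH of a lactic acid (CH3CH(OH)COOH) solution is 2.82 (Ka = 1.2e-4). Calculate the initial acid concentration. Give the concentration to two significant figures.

[H+] = 10^(-2.82) = 1.51 × 10^-3 M = x
Ka = x²/(C₀ − x) ⇒ C₀ = x + x²/Ka
C₀ = 1.51 × 10^-3 + (1.51 × 10^-3)²/(1.2 × 10^-4) = 2.05 × 10^-2 M

C₀ = 2.1 × 10^-2 M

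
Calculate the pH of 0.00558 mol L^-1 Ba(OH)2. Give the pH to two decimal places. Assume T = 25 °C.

pH = 12.05

Ba(OH)2 is a strong base (each formula unit releases 2 OH-); [OH-] = 0.0112 M.
pOH = -log(0.0112) = 1.95
pH = 14.00 - 1.95 = 12.05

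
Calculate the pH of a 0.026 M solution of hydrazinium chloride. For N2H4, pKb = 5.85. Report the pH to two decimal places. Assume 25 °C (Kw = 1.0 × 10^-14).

N2H5+ is the conjugate acid of the weak base N2H4.
Kb = 10^(−5.85) = 1.41 × 10^-6
Ka = Kw/Kb = 1.0×10^-14 / 1.41 × 10^-6 = 7.09 × 10^-9
From the ICE table, Ka = [H+]²/(0.026 − [H+]) = 7.09 × 10^-9.
Assume [H+] ≪ 0.026: [H+] ≈ √(7.09 × 10^-9 × 0.026) = 1.36 × 10^-5 M
pH = −log[H+] = −log(1.36 × 10^-5) = 4.87

pH = 4.87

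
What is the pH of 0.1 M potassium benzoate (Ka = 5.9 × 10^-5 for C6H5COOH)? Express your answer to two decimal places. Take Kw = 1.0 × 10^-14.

C6H5COO- is the conjugate base of the weak acid C6H5COOH.
Kb = Kw/Ka = 1.0×10^-14 / 5.9 × 10^-5 = 1.69 × 10^-10
Kb = [OH-]²/(0.1 − [OH-]) = 1.69 × 10^-10
Assume [OH-] ≪ 0.1: [OH-] ≈ √(1.69 × 10^-10 × 0.1) = 4.11 × 10^-6 M
([OH-]/C₀ = 0.0041% < 5%, so the approximation holds.)
pOH = −log(4.11 × 10^-6) = 5.39; pH = 14.00 − 5.39 = 8.61

pH = 8.61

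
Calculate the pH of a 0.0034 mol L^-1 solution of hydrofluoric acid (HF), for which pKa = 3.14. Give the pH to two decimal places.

pH = 2.90

HF ⇌ F- + H+
Ka = 10^(−3.14) = 7.24 × 10^-4
Ka = x²/(0.0034 − x) = 7.24 × 10^-4
Here C₀/Ka ≈ 4.7, so the small-x approximation fails. Use the quadratic:
x = (−Ka + √(Ka² + 4·Ka·C₀))/2 = 1.25 × 10^-3 M
pH = −log(1.25 × 10^-3) = 2.90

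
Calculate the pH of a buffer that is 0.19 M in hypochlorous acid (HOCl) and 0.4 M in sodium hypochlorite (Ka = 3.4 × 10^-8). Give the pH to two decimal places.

pKa = −log(3.4 × 10^-8) = 7.469
pH = pKa + log([A⁻]/[HA]) = 7.469 + log(0.4/0.19)
pH = 7.469 + (+0.323) = 7.79

pH = 7.79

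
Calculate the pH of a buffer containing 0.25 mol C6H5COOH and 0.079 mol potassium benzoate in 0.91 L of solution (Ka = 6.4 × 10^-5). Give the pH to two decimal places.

pH = 3.69

pKa = −log(6.4 × 10^-5) = 4.194
pH = pKa + log([A⁻]/[HA]) = 4.194 + log(0.079/0.25)
pH = 4.194 + (-0.500) = 3.69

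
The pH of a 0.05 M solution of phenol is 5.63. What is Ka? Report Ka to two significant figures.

[H+] = 10^(-5.63) = 2.34 × 10^-6 M
At equilibrium [HA] = 0.05 − 2.34 × 10^-6 = 5.00 × 10^-2 M
Ka = [H+][A-]/[HA] = (2.34 × 10^-6)² / 5.00 × 10^-2 = 1.1 × 10^-10

Ka = 1.1 × 10^-10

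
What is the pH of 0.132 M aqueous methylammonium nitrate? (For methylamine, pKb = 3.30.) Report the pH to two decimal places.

pH = 5.79

CH3NH3+ is the conjugate acid of the weak base CH3NH2.
Kb = 10^(−3.30) = 5.01 × 10^-4
Ka = Kw/Kb = 1.0×10^-14 / 5.01 × 10^-4 = 2.00 × 10^-11
Let x = [H+] at equilibrium. Ka = x²/(0.132 − x).
Since Ka ≪ C₀, x ≈ √(Ka·C₀) = 1.62 × 10^-6 M.
pH = −log[H+] = −log(1.62 × 10^-6) = 5.79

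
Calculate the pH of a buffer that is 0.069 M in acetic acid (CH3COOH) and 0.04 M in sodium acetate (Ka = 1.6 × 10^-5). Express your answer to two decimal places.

pKa = −log(1.6 × 10^-5) = 4.796
Using pH = pKa + log([base]/[acid]) with [base]/[acid] = 0.04/0.069:
pH = 4.796 + (-0.237) = 4.56

pH = 4.56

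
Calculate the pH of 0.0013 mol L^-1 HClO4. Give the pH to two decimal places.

HClO4 is a strong acid and dissociates completely, so [H+] = 0.0013 M.
pH = -log(0.0013) = 2.89

pH = 2.89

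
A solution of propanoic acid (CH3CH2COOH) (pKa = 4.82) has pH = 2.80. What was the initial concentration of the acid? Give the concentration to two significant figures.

[H+] = 10^(-2.80) = 1.58 × 10^-3 M = x
Ka = 10^(−4.82) = 1.51 × 10^-5
Ka = x²/(C₀ − x) ⇒ C₀ = x + x²/Ka
C₀ = 1.58 × 10^-3 + (1.58 × 10^-3)²/(1.51 × 10^-5) = 1.67 × 10^-1 M

C₀ = 1.7 × 10^-1 M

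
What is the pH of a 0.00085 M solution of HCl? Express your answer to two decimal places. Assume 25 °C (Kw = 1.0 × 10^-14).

pH = 3.07

HCl is a strong acid and dissociates completely, so [H+] = 0.00085 M.
pH = -log(0.00085) = 3.07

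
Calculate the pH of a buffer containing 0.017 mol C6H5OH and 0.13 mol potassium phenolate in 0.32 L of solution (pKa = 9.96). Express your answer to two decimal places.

pH = pKa + log([A⁻]/[HA]) = 9.96 + log(0.13/0.017)
pH = 9.96 + (+0.883) = 10.84

pH = 10.84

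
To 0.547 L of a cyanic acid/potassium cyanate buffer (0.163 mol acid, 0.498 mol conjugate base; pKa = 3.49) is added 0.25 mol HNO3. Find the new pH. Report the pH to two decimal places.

Added H+ converts OCN- to HOCN: HOCN → 0.413 mol, OCN- → 0.248 mol.
pH = pKa + log([A⁻]/[HA]) = 3.49 + log(0.248/0.413) = 3.49 -0.221

pH = 3.27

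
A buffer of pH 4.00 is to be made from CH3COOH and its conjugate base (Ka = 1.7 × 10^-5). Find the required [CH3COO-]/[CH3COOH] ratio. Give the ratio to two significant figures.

pKa = -log(1.7 × 10^-5) = 4.770
pH = pKa + log(r) ⇒ log(r) = 4.00 − 4.770 = -0.770
r = [CH3COO-]/[CH3COOH] = 10^(-0.770) = 0.17

ratio = 0.17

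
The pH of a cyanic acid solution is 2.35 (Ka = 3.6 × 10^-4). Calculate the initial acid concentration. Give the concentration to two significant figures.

[H+] = 10^(-2.35) = 4.47 × 10^-3 M = x
Ka = x²/(C₀ − x) ⇒ C₀ = x + x²/Ka
C₀ = 4.47 × 10^-3 + (4.47 × 10^-3)²/(3.6 × 10^-4) = 6.00 × 10^-2 M

C₀ = 6.0 × 10^-2 M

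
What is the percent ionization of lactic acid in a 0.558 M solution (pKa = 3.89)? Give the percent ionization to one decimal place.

1.5%

CH3CH(OH)COOH ⇌ CH3CH(OH)COO- + H+; let x = [H+] at equilibrium.
Ka = 10^(−3.89) = 1.29 × 10^-4
x ≈ √(Ka·C₀) = √(1.29 × 10^-4 × 0.558) = 8.48 × 10^-3 M
% ionization = x/C₀ × 100% = 8.48 × 10^-3/0.558 × 100% = 1.5%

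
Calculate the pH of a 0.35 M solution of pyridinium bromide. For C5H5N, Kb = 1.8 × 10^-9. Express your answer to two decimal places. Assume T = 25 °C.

pH = 2.86

C5H5NH+ is the conjugate acid of the weak base C5H5N.
Ka = Kw/Kb = 1.0×10^-14 / 1.8 × 10^-9 = 5.56 × 10^-6
From the ICE table, Ka = [H+]²/(0.35 − [H+]) = 5.56 × 10^-6.
Since Ka ≪ C₀, [H+] ≈ √(Ka·C₀) = 1.39 × 10^-3 M.
pH = −log[H+] = −log(1.39 × 10^-3) = 2.86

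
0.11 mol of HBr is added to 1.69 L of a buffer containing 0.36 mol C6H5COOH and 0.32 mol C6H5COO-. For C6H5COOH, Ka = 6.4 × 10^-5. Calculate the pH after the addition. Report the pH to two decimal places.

pH = 3.84

After neutralization: n(C6H5COOH) = 0.47 mol, n(C6H5COO-) = 0.21 mol.
pKa = −log(6.4 × 10^-5) = 4.194
pH = pKa + log(n_C6H5COO-/n_C6H5COOH) = 4.194 + log(0.21/0.47) = 4.194 + (-0.350)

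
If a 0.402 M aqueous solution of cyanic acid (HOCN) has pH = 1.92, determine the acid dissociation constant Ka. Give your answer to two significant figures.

Ka = 3.7 × 10^-4

[H+] = 10^(-1.92) = 1.20 × 10^-2 M
At equilibrium [HA] = 0.402 − 1.20 × 10^-2 = 3.90 × 10^-1 M
Ka = [H+][A-]/[HA] = (1.20 × 10^-2)² / 3.90 × 10^-1 = 3.7 × 10^-4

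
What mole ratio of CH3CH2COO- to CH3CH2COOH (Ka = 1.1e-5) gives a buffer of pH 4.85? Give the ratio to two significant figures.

pKa = -log(1.1 × 10^-5) = 4.959
pH = pKa + log(r) ⇒ log(r) = 4.85 − 4.959 = -0.109
r = [CH3CH2COO-]/[CH3CH2COOH] = 10^(-0.109) = 0.778

ratio = 0.78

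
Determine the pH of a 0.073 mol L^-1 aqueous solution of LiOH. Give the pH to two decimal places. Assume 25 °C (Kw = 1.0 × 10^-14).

LiOH is a strong base; [OH-] = 0.073 M.
pOH = -log(0.073) = 1.14
pH = 14.00 - 1.14 = 12.86

pH = 12.86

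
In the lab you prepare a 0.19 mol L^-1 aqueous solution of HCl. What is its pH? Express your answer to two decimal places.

pH = 0.72

HCl is a strong acid and dissociates completely, so [H+] = 0.19 M.
pH = -log(0.19) = 0.72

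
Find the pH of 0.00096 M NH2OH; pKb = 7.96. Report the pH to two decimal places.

NH2OH + H2O ⇌ NH3OH+ + OH-
Kb = 10^(−7.96) = 1.10 × 10^-8
Kb = [OH-]²/(0.00096 − [OH-]) = 1.10 × 10^-8
Neglecting [OH-] in the denominator: [OH-] = √(1.10 × 10^-8 × 0.00096) = 3.25 × 10^-6 M
Check: 0.34% ionized — well under 5%, approximation valid.
pOH = 5.49, so pH = 14.00 − pOH = 8.51

pH = 8.51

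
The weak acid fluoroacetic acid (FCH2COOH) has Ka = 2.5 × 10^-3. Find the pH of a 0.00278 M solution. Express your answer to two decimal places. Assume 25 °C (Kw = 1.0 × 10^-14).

pH = 2.78

FCH2COOH ⇌ FCH2COO- + H+
Ka = x²/(0.00278 − x) = 2.5 × 10^-3
Here C₀/Ka ≈ 1.11, so the small-x approximation fails. Use the quadratic:
x = [−0.0025 + √(0.0025² + 2.78e-05)]/2 = 1.67 × 10^-3 M
pH = −log(1.67 × 10^-3) = 2.78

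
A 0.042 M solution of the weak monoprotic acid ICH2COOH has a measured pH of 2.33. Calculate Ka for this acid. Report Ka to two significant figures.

[H+] = 10^(-2.33) = 4.68 × 10^-3 M
At equilibrium [HA] = 0.042 − 4.68 × 10^-3 = 3.73 × 10^-2 M
Ka = [H+][A-]/[HA] = (4.68 × 10^-3)² / 3.73 × 10^-2 = 5.9 × 10^-4

Ka = 5.9 × 10^-4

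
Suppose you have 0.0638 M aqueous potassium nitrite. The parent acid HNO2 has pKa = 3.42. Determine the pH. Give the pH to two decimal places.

pH = 8.11

NO2- is the conjugate base of the weak acid HNO2.
Ka = 10^(−3.42) = 3.80 × 10^-4
Kb = Kw/Ka = 1.0×10^-14 / 3.80 × 10^-4 = 2.63 × 10^-11
Kb = x²/(0.0638 − x) = 2.63 × 10^-11
Since Kb ≪ C₀, x ≈ √(Kb·C₀) = 1.30 × 10^-6 M.
Check: 0.002% ionized — well under 5%, approximation valid.
pOH = −log(1.30 × 10^-6) = 5.89; pH = 14.00 − 5.89 = 8.11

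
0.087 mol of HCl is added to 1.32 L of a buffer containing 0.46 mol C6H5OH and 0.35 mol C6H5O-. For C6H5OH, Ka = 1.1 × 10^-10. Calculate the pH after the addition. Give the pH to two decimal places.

pH = 9.64

Added H+ converts C6H5O- to C6H5OH: C6H5OH → 0.547 mol, C6H5O- → 0.263 mol.
pKa = −log(1.1 × 10^-10) = 9.959
Henderson–Hasselbalch with mole ratio 0.263/0.547: pH = 9.959 + (-0.318)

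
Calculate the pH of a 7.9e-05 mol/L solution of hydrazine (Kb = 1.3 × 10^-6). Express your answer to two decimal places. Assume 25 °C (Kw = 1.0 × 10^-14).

N2H4 + H2O ⇌ N2H5+ + OH-
Kb = [OH-]²/(7.9e-05 − [OH-]) = 1.3 × 10^-6
The 5% rule fails; solving [OH-]² + Kb·[OH-] − Kb·C₀ = 0 exactly:
[OH-] = (−Kb + √(Kb² + 4·Kb·C₀))/2 = 9.50 × 10^-6 M
pOH = −log(9.50 × 10^-6) = 5.02; pH = 14.00 − 5.02 = 8.98

pH = 8.98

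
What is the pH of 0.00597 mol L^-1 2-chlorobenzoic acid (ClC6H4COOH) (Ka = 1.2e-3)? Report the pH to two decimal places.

pH = 2.67

ClC6H4COOH ⇌ ClC6H4COO- + H+
From the ICE table, Ka = x²/(0.00597 − x) = 1.2 × 10^-3.
x is not negligible relative to C₀; solve x² + 0.0012·x − 7.16e-06 = 0.
x = (−Ka + √(Ka² + 4·Ka·C₀))/2 = 2.14 × 10^-3 M
pH = −log[H+] = −log(2.14 × 10^-3) = 2.67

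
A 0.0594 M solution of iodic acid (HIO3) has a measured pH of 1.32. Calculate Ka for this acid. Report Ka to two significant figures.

[H+] = 10^(-1.32) = 4.79 × 10^-2 M
At equilibrium [HA] = 0.0594 − 4.79 × 10^-2 = 1.15 × 10^-2 M
Ka = [H+][A-]/[HA] = (4.79 × 10^-2)² / 1.15 × 10^-2 = 2.0 × 10^-1

Ka = 2.0 × 10^-1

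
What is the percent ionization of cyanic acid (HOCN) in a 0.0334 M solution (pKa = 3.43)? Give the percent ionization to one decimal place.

10.0%

HOCN ⇌ OCN- + H+; let x = [H+] at equilibrium.
Ka = 10^(−3.43) = 3.72 × 10^-4
Solve x² + 0.000372x − 1.24e-05 = 0 → x = 3.34 × 10^-3 M
% ionization = x/C₀ × 100% = 3.34 × 10^-3/0.0334 × 100% = 10.0%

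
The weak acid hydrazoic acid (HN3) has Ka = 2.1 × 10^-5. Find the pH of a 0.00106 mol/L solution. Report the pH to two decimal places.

pH = 3.86

HN3 ⇌ N3- + H+
From the ICE table, Ka = x²/(0.00106 − x) = 2.1 × 10^-5.
x is not negligible relative to C₀; solve x² + 2.1e-05·x − 2.23e-08 = 0.
x = [−2.1e-05 + √(2.1e-05² + 8.9e-08)]/2 = 1.39 × 10^-4 M
pH = −log[H+] = −log(1.39 × 10^-4) = 3.86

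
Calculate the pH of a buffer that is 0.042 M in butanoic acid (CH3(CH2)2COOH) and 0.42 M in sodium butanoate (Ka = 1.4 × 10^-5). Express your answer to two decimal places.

pH = 5.85

pKa = −log(1.4 × 10^-5) = 4.854
Henderson–Hasselbalch: pH = pKa + log([CH3(CH2)2COO-]/[CH3(CH2)2COOH]) = 4.854 + log(0.42/0.042)
pH = 4.854 + (+1.000) = 5.85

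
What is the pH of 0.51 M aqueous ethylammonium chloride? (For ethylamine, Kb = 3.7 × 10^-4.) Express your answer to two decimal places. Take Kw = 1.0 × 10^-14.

pH = 5.43

C2H5NH3+ is the conjugate acid of the weak base C2H5NH2.
Ka = Kw/Kb = 1.0×10^-14 / 3.7 × 10^-4 = 2.70 × 10^-11
From the ICE table, Ka = [H+]²/(0.51 − [H+]) = 2.70 × 10^-11.
Assume [H+] ≪ 0.51: [H+] ≈ √(2.70 × 10^-11 × 0.51) = 3.71 × 10^-6 M
pH = −log[H+] = −log(3.71 × 10^-6) = 5.43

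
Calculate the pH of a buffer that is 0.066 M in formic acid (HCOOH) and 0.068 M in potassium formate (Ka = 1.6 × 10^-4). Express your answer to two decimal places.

pKa = −log(1.6 × 10^-4) = 3.796
pH = pKa + log([A⁻]/[HA]) = 3.796 + log(0.068/0.066)
pH = 3.796 + (+0.013) = 3.81

pH = 3.81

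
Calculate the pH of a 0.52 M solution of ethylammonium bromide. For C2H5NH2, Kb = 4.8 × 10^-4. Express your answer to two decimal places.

pH = 5.48

C2H5NH3+ is the conjugate acid of the weak base C2H5NH2.
Ka = Kw/Kb = 1.0×10^-14 / 4.8 × 10^-4 = 2.08 × 10^-11
Let x = [H+] at equilibrium. Ka = x²/(0.52 − x).
Neglecting x in the denominator: x = √(2.08 × 10^-11 × 0.52) = 3.29 × 10^-6 M
Check: 0.00063% ionized — well under 5%, approximation valid.
pH = −log(3.29 × 10^-6) = 5.48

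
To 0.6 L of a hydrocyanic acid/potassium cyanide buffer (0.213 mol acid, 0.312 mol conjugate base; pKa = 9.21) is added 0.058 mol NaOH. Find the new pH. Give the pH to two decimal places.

pH = 9.59

OH- converts HCN to CN-: HCN → 0.155 mol, CN- → 0.37 mol.
Henderson–Hasselbalch with mole ratio 0.37/0.155: pH = 9.21 + (+0.378)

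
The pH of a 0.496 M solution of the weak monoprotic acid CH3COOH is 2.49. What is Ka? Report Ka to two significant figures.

Ka = 2.1 × 10^-5

[H+] = 10^(-2.49) = 3.24 × 10^-3 M
At equilibrium [HA] = 0.496 − 3.24 × 10^-3 = 4.93 × 10^-1 M
Ka = [H+][A-]/[HA] = (3.24 × 10^-3)² / 4.93 × 10^-1 = 2.1 × 10^-5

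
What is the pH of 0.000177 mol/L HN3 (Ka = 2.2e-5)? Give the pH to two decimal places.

HN3 ⇌ N3- + H+
Let x = [H+] at equilibrium. Ka = x²/(0.000177 − x).
x is not negligible relative to C₀; solve x² + 2.2e-05·x − 3.89e-09 = 0.
x = (−Ka + √(Ka² + 4·Ka·C₀))/2 = 5.24 × 10^-5 M
pH = −log(5.24 × 10^-5) = 4.28

pH = 4.28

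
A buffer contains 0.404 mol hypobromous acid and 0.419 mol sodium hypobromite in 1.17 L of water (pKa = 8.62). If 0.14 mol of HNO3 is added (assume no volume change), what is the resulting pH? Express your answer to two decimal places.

pH = 8.33

After neutralization: n(HOBr) = 0.544 mol, n(OBr-) = 0.279 mol.
pH = pKa + log([A⁻]/[HA]) = 8.62 + log(0.279/0.544) = 8.62 -0.290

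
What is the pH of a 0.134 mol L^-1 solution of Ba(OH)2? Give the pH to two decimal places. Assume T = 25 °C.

pH = 13.43

Ba(OH)2 is a strong base (each formula unit releases 2 OH-); [OH-] = 0.268 M.
pOH = -log(0.268) = 0.57
pH = 14.00 - 0.57 = 13.43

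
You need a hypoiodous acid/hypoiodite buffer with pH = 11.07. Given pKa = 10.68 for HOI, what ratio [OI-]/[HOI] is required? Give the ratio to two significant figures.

ratio = 2.5

pH = pKa + log(r) ⇒ log(r) = 11.07 − 10.68 = +0.39
r = [OI-]/[HOI] = 10^(+0.39) = 2.45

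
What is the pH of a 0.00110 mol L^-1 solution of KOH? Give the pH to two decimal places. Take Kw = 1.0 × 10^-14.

pH = 11.04

KOH is a strong base; [OH-] = 0.0011 M.
pOH = -log(0.0011) = 2.96
pH = 14.00 - 2.96 = 11.04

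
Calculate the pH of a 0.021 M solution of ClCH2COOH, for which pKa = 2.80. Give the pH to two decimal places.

pH = 2.30

ClCH2COOH ⇌ ClCH2COO- + H+
Ka = 10^(−2.80) = 1.58 × 10^-3
Ka = x²/(0.021 − x) = 1.58 × 10^-3
Here C₀/Ka ≈ 13.3, so the small-x approximation fails. Use the quadratic:
x = (−Ka + √(Ka² + 4·Ka·C₀))/2 = 5.02 × 10^-3 M
pH = −log[H+] = −log(5.02 × 10^-3) = 2.30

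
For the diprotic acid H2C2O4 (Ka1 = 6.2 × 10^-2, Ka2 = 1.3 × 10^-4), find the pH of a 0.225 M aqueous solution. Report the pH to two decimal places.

Since Ka1 ≫ Ka2, the first ionization dominates [H+].
Ka1 = x²/(0.225 − x) = 6.2 × 10^-2
Solving the quadratic: x = (−Ka1 + √(Ka1² + 4·Ka1·C₀))/2 = 9.11 × 10^-2 M
pH = −log(9.11 × 10^-2) = 1.04

pH = 1.04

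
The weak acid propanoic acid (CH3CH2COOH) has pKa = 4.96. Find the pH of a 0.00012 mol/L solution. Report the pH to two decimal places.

pH = 4.51

CH3CH2COOH ⇌ CH3CH2COO- + H+
Ka = 10^(−4.96) = 1.10 × 10^-5
Ka = x²/(0.00012 − x) = 1.10 × 10^-5
The 5% rule fails; solving x² + Ka·x − Ka·C₀ = 0 exactly:
x = (−Ka + √(Ka² + 4·Ka·C₀))/2 = 3.12 × 10^-5 M
pH = −log[H+] = −log(3.12 × 10^-5) = 4.51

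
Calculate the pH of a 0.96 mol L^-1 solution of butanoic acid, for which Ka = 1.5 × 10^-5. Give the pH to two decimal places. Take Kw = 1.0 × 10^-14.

pH = 2.42

CH3(CH2)2COOH ⇌ CH3(CH2)2COO- + H+
From the ICE table, Ka = [H+]²/(0.96 − [H+]) = 1.5 × 10^-5.
Since Ka ≪ C₀, [H+] ≈ √(Ka·C₀) = 3.79 × 10^-3 M.
([H+]/C₀ = 0.4% < 5%, so the approximation holds.)
pH = −log(3.79 × 10^-3) = 2.42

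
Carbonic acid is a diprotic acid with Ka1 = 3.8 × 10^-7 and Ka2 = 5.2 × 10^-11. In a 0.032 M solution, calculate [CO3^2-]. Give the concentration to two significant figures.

First ionization gives [H+] ≈ [HCO3-] = 1.10 × 10^-4 M.
Second step: Ka2 = [H+][CO3^2-]/[HCO3-] ≈ [CO3^2-] (since [H+] ≈ [HCO3-]).
So [CO3^2-] ≈ Ka2.

5.2 × 10^-11 M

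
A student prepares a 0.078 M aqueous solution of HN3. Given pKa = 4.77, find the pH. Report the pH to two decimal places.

pH = 2.94

HN3 ⇌ N3- + H+
Ka = 10^(−4.77) = 1.70 × 10^-5
Ka = [H+]²/(0.078 − [H+]) = 1.70 × 10^-5
Neglecting [H+] in the denominator: [H+] = √(1.70 × 10^-5 × 0.078) = 1.15 × 10^-3 M
pH = −log[H+] = −log(1.15 × 10^-3) = 2.94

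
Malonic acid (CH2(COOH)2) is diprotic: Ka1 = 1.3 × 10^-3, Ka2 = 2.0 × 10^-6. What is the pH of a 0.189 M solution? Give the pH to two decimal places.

pH = 1.82

Since Ka1 ≫ Ka2, the first ionization dominates [H+].
Ka1 = x²/(0.189 − x) = 1.3 × 10^-3
Solving the quadratic: x = (−Ka1 + √(Ka1² + 4·Ka1·C₀))/2 = 1.50 × 10^-2 M
pH = −log(1.50 × 10^-2) = 1.82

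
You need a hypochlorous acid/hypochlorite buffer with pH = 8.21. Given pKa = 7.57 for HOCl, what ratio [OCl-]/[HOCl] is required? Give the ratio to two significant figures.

pH = pKa + log(r) ⇒ log(r) = 8.21 − 7.57 = +0.64
r = [OCl-]/[HOCl] = 10^(+0.64) = 4.37

ratio = 4.4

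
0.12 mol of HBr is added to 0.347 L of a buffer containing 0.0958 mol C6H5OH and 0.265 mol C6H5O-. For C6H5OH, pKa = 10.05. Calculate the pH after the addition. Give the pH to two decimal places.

After neutralization: n(C6H5OH) = 0.216 mol, n(C6H5O-) = 0.145 mol.
pH = pKa + log([A⁻]/[HA]) = 10.05 + log(0.145/0.216) = 10.05 -0.173

pH = 9.88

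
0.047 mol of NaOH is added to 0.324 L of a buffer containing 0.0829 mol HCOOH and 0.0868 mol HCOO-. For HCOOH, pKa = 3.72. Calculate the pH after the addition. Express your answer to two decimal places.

OH- converts HCOOH to HCOO-: HCOOH → 0.0359 mol, HCOO- → 0.134 mol.
Henderson–Hasselbalch with mole ratio 0.134/0.0359: pH = 3.72 + (+0.572)

pH = 4.29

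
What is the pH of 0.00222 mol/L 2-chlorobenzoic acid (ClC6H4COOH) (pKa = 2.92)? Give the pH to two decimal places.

ClC6H4COOH ⇌ ClC6H4COO- + H+
Ka = 10^(−2.92) = 1.20 × 10^-3
From the ICE table, Ka = [H+]²/(0.00222 − [H+]) = 1.20 × 10^-3.
The 5% rule fails; solving [H+]² + Ka·[H+] − Ka·C₀ = 0 exactly:
[H+] = [−0.0012 + √(0.0012² + 1.07e-05)]/2 = 1.14 × 10^-3 M
pH = −log[H+] = −log(1.14 × 10^-3) = 2.94

pH = 2.94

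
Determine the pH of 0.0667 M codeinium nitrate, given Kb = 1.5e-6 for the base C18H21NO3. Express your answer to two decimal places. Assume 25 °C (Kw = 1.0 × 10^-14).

C18H22NO3+ is the conjugate acid of the weak base C18H21NO3.
Ka = Kw/Kb = 1.0×10^-14 / 1.5 × 10^-6 = 6.67 × 10^-9
From the ICE table, Ka = [H+]²/(0.0667 − [H+]) = 6.67 × 10^-9.
Since Ka ≪ C₀, [H+] ≈ √(Ka·C₀) = 2.11 × 10^-5 M.
pH = −log(2.11 × 10^-5) = 4.68

pH = 4.68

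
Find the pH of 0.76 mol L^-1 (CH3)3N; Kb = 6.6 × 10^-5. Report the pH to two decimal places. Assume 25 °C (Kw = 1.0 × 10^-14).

(CH3)3N + H2O ⇌ (CH3)3NH+ + OH-
Kb = x²/(0.76 − x) = 6.6 × 10^-5
Assume x ≪ 0.76: x ≈ √(6.6 × 10^-5 × 0.76) = 7.08 × 10^-3 M
Check: 0.93% ionized — well under 5%, approximation valid.
pOH = 2.15, so pH = 14.00 − pOH = 11.85

pH = 11.85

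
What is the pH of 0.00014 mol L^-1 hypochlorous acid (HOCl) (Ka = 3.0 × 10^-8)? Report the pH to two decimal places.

HOCl ⇌ OCl- + H+
Ka = [H+]²/(0.00014 − [H+]) = 3.0 × 10^-8
Assume [H+] ≪ 0.00014: [H+] ≈ √(3.0 × 10^-8 × 0.00014) = 2.05 × 10^-6 M
pH = −log(2.05 × 10^-6) = 5.69

pH = 5.69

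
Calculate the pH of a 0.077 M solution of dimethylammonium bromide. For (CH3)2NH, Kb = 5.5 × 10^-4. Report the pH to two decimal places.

pH = 5.93

(CH3)2NH2+ is the conjugate acid of the weak base (CH3)2NH.
Ka = Kw/Kb = 1.0×10^-14 / 5.5 × 10^-4 = 1.82 × 10^-11
From the ICE table, Ka = [H+]²/(0.077 − [H+]) = 1.82 × 10^-11.
Neglecting [H+] in the denominator: [H+] = √(1.82 × 10^-11 × 0.077) = 1.18 × 10^-6 M
([H+]/C₀ = 0.0015% < 5%, so the approximation holds.)
pH = −log[H+] = −log(1.18 × 10^-6) = 5.93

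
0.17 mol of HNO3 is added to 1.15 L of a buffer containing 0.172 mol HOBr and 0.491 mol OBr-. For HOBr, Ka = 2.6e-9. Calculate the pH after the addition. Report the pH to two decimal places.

After neutralization: n(HOBr) = 0.342 mol, n(OBr-) = 0.321 mol.
pKa = −log(2.6 × 10^-9) = 8.585
pH = pKa + log([A⁻]/[HA]) = 8.585 + log(0.321/0.342) = 8.585 -0.028

pH = 8.56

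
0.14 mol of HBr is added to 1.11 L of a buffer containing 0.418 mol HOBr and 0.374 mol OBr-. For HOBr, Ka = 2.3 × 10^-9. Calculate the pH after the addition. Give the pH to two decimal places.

Added H+ converts OBr- to HOBr: HOBr → 0.558 mol, OBr- → 0.234 mol.
pKa = −log(2.3 × 10^-9) = 8.638
Henderson–Hasselbalch with mole ratio 0.234/0.558: pH = 8.638 + (-0.377)

pH = 8.26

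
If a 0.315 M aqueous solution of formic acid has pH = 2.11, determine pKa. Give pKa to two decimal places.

[H+] = 10^(-2.11) = 7.76 × 10^-3 M
At equilibrium [HA] = 0.315 − 7.76 × 10^-3 = 3.07 × 10^-1 M
Ka = [H+][A-]/[HA] = (7.76 × 10^-3)² / 3.07 × 10^-1 = 1.96 × 10^-4
pKa = -log(1.96 × 10^-4) = 3.71

pKa = 3.71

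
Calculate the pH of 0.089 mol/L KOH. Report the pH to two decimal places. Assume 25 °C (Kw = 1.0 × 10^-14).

pH = 12.95

KOH is a strong base; [OH-] = 0.089 M.
pOH = -log(0.089) = 1.05
pH = 14.00 - 1.05 = 12.95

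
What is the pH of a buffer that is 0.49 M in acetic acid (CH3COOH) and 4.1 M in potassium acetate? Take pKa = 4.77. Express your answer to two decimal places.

Using pH = pKa + log([base]/[acid]) with [base]/[acid] = 4.1/0.49:
pH = 4.77 + (+0.923) = 5.69

pH = 5.69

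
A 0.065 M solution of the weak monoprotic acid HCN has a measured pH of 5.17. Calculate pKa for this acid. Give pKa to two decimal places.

[H+] = 10^(-5.17) = 6.76 × 10^-6 M
At equilibrium [HA] = 0.065 − 6.76 × 10^-6 = 6.50 × 10^-2 M
Ka = [H+][A-]/[HA] = (6.76 × 10^-6)² / 6.50 × 10^-2 = 7.03 × 10^-10
pKa = -log(7.03 × 10^-10) = 9.15

pKa = 9.15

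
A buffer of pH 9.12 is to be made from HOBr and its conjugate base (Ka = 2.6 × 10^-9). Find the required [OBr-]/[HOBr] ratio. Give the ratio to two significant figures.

ratio = 3.4

pKa = -log(2.6 × 10^-9) = 8.585
pH = pKa + log(r) ⇒ log(r) = 9.12 − 8.585 = +0.535
r = [OBr-]/[HOBr] = 10^(+0.535) = 3.43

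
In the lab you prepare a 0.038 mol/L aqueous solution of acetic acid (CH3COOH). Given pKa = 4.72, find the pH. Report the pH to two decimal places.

pH = 3.07

CH3COOH ⇌ CH3COO- + H+
Ka = 10^(−4.72) = 1.91 × 10^-5
From the ICE table, Ka = [H+]²/(0.038 − [H+]) = 1.91 × 10^-5.
Neglecting [H+] in the denominator: [H+] = √(1.91 × 10^-5 × 0.038) = 8.52 × 10^-4 M
pH = −log(8.52 × 10^-4) = 3.07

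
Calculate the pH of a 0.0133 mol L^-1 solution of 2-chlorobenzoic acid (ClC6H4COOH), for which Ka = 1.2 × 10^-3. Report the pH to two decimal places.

pH = 2.46

ClC6H4COOH ⇌ ClC6H4COO- + H+
Ka = [H+]²/(0.0133 − [H+]) = 1.2 × 10^-3
The 5% rule fails; solving [H+]² + Ka·[H+] − Ka·C₀ = 0 exactly:
[H+] = [−0.0012 + √(0.0012² + 6.38e-05)]/2 = 3.44 × 10^-3 M
pH = −log[H+] = −log(3.44 × 10^-3) = 2.46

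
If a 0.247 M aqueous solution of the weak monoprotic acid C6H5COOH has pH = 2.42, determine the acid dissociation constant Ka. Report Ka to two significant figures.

Ka = 5.9 × 10^-5

[H+] = 10^(-2.42) = 3.80 × 10^-3 M
At equilibrium [HA] = 0.247 − 3.80 × 10^-3 = 2.43 × 10^-1 M
Ka = [H+][A-]/[HA] = (3.80 × 10^-3)² / 2.43 × 10^-1 = 5.9 × 10^-5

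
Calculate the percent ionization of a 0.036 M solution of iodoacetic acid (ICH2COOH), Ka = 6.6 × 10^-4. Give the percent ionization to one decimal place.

12.7%

ICH2COOH ⇌ ICH2COO- + H+; let x = [H+] at equilibrium.
Solve x² + 0.00066x − 2.38e-05 = 0 → x = 4.56 × 10^-3 M
% ionization = x/C₀ × 100% = 4.56 × 10^-3/0.036 × 100% = 12.7%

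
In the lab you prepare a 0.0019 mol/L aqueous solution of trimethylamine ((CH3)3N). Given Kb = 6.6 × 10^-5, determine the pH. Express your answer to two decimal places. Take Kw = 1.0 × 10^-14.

pH = 10.51

(CH3)3N + H2O ⇌ (CH3)3NH+ + OH-
From the ICE table, Kb = [OH-]²/(0.0019 − [OH-]) = 6.6 × 10^-5.
The 5% rule fails; solving [OH-]² + Kb·[OH-] − Kb·C₀ = 0 exactly:
[OH-] = (−Kb + √(Kb² + 4·Kb·C₀))/2 = 3.23 × 10^-4 M
pOH = 3.49, so pH = 14.00 − pOH = 10.51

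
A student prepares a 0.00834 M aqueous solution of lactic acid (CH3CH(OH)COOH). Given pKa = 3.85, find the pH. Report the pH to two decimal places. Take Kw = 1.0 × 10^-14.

CH3CH(OH)COOH ⇌ CH3CH(OH)COO- + H+
Ka = 10^(−3.85) = 1.41 × 10^-4
From the ICE table, Ka = x²/(0.00834 − x) = 1.41 × 10^-4.
x is not negligible relative to C₀; solve x² + 0.000141·x − 1.18e-06 = 0.
x = [−0.000141 + √(0.000141² + 4.7e-06)]/2 = 1.02 × 10^-3 M
pH = −log(1.02 × 10^-3) = 2.99

pH = 2.99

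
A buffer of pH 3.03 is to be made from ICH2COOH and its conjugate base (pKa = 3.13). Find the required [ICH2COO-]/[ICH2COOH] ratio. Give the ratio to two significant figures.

pH = pKa + log(r) ⇒ log(r) = 3.03 − 3.13 = -0.10
r = [ICH2COO-]/[ICH2COOH] = 10^(-0.10) = 0.794

ratio = 0.79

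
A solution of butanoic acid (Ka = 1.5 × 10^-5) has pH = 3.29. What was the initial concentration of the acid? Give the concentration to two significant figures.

C₀ = 1.8 × 10^-2 M

[H+] = 10^(-3.29) = 5.13 × 10^-4 M = x
Ka = x²/(C₀ − x) ⇒ C₀ = x + x²/Ka
C₀ = 5.13 × 10^-4 + (5.13 × 10^-4)²/(1.5 × 10^-5) = 1.81 × 10^-2 M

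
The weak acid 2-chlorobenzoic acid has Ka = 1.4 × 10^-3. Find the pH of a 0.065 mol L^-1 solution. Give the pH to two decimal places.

pH = 2.05

ClC6H4COOH ⇌ ClC6H4COO- + H+
From the ICE table, Ka = [H+]²/(0.065 − [H+]) = 1.4 × 10^-3.
The 5% rule fails; solving [H+]² + Ka·[H+] − Ka·C₀ = 0 exactly:
[H+] = [−0.0014 + √(0.0014² + 0.000364)]/2 = 8.87 × 10^-3 M
pH = −log(8.87 × 10^-3) = 2.05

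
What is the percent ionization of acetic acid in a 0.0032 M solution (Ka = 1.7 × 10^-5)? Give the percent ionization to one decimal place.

CH3COOH ⇌ CH3COO- + H+; let x = [H+] at equilibrium.
Ka = x²/(C₀ − x); solving the quadratic gives x = 2.25 × 10^-4 M.
% ionization = x/C₀ × 100% = 2.25 × 10^-4/0.0032 × 100% = 7.0%

7.0%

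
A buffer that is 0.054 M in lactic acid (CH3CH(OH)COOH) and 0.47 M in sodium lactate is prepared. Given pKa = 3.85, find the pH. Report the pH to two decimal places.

Henderson–Hasselbalch: pH = pKa + log([CH3CH(OH)COO-]/[CH3CH(OH)COOH]) = 3.85 + log(0.47/0.054)
pH = 3.85 + (+0.940) = 4.79

pH = 4.79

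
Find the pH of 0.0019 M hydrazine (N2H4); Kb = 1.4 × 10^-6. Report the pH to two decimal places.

N2H4 + H2O ⇌ N2H5+ + OH-
Kb = x²/(0.0019 − x) = 1.4 × 10^-6
Since Kb ≪ C₀, x ≈ √(Kb·C₀) = 5.16 × 10^-5 M.
pOH = −log(5.16 × 10^-5) = 4.29; pH = 14.00 − 4.29 = 9.71

pH = 9.71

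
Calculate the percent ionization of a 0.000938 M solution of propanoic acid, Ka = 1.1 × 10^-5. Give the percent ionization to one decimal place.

CH3CH2COOH ⇌ CH3CH2COO- + H+; let x = [H+] at equilibrium.
Ka = x²/(C₀ − x); solving the quadratic gives x = 9.62 × 10^-5 M.
Fraction ionized = 9.62 × 10^-5 / 0.000938 = 0.1026 → 10.3%

10.3%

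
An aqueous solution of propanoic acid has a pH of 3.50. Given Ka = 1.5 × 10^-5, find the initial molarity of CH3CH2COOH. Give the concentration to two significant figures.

[H+] = 10^(-3.50) = 3.16 × 10^-4 M = x
Ka = x²/(C₀ − x) ⇒ C₀ = x + x²/Ka
C₀ = 3.16 × 10^-4 + (3.16 × 10^-4)²/(1.5 × 10^-5) = 6.97 × 10^-3 M

C₀ = 7.0 × 10^-3 M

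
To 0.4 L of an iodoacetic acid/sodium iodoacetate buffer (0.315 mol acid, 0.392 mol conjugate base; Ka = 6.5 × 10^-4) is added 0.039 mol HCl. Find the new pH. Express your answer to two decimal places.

After neutralization: n(ICH2COOH) = 0.354 mol, n(ICH2COO-) = 0.353 mol.
pKa = −log(6.5 × 10^-4) = 3.187
pH = pKa + log([A⁻]/[HA]) = 3.187 + log(0.353/0.354) = 3.187 -0.001

pH = 3.19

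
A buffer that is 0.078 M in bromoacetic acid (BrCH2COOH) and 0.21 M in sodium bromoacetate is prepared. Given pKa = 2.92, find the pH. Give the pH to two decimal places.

pH = pKa + log([A⁻]/[HA]) = 2.92 + log(0.21/0.078)
pH = 2.92 + (+0.430) = 3.35

pH = 3.35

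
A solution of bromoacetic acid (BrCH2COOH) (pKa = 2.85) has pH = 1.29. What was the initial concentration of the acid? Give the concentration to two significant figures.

C₀ = 1.9 M

[H+] = 10^(-1.29) = 5.13 × 10^-2 M = x
Ka = 10^(−2.85) = 1.41 × 10^-3
Ka = x²/(C₀ − x) ⇒ C₀ = x + x²/Ka
C₀ = 5.13 × 10^-2 + (5.13 × 10^-2)²/(1.41 × 10^-3) = 1.92 M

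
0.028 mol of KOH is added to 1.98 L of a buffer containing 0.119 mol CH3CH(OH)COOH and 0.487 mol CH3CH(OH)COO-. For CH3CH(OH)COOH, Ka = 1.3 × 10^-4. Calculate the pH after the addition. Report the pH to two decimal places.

pH = 4.64

OH- converts CH3CH(OH)COOH to CH3CH(OH)COO-: CH3CH(OH)COOH → 0.091 mol, CH3CH(OH)COO- → 0.515 mol.
pKa = −log(1.3 × 10^-4) = 3.886
pH = pKa + log([A⁻]/[HA]) = 3.886 + log(0.515/0.091) = 3.886 +0.753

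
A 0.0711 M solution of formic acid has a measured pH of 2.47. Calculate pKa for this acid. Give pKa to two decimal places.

pKa = 3.77

[H+] = 10^(-2.47) = 3.39 × 10^-3 M
At equilibrium [HA] = 0.0711 − 3.39 × 10^-3 = 6.77 × 10^-2 M
Ka = [H+][A-]/[HA] = (3.39 × 10^-3)² / 6.77 × 10^-2 = 1.70 × 10^-4
pKa = -log(1.70 × 10^-4) = 3.77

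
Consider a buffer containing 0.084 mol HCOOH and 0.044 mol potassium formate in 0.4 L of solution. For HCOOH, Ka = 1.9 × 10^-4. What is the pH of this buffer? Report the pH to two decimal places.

pH = 3.44

pKa = −log(1.9 × 10^-4) = 3.721
Henderson–Hasselbalch: pH = pKa + log([HCOO-]/[HCOOH]) = 3.721 + log(0.044/0.084)
pH = 3.721 + (-0.281) = 3.44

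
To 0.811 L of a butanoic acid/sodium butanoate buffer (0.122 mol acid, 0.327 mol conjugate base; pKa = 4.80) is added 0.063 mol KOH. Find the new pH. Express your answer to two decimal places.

pH = 5.62

OH- converts CH3(CH2)2COOH to CH3(CH2)2COO-: CH3(CH2)2COOH → 0.059 mol, CH3(CH2)2COO- → 0.39 mol.
pH = pKa + log(n_CH3(CH2)2COO-/n_CH3(CH2)2COOH) = 4.80 + log(0.39/0.059) = 4.80 + (+0.820)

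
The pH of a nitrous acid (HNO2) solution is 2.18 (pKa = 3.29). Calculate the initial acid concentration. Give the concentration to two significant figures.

[H+] = 10^(-2.18) = 6.61 × 10^-3 M = x
Ka = 10^(−3.29) = 5.13 × 10^-4
Ka = x²/(C₀ − x) ⇒ C₀ = x + x²/Ka
C₀ = 6.61 × 10^-3 + (6.61 × 10^-3)²/(5.13 × 10^-4) = 9.18 × 10^-2 M

C₀ = 9.2 × 10^-2 M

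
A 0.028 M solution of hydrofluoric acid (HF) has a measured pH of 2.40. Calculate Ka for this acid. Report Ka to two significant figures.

Ka = 6.6 × 10^-4

[H+] = 10^(-2.40) = 3.98 × 10^-3 M
At equilibrium [HA] = 0.028 − 3.98 × 10^-3 = 2.40 × 10^-2 M
Ka = [H+][A-]/[HA] = (3.98 × 10^-3)² / 2.40 × 10^-2 = 6.6 × 10^-4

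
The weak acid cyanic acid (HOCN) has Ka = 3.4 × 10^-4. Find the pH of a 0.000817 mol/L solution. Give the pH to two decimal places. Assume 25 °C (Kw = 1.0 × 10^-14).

HOCN ⇌ OCN- + H+
From the ICE table, Ka = x²/(0.000817 − x) = 3.4 × 10^-4.
The 5% rule fails; solving x² + Ka·x − Ka·C₀ = 0 exactly:
x = [−0.00034 + √(0.00034² + 1.11e-06)]/2 = 3.84 × 10^-4 M
pH = −log(3.84 × 10^-4) = 3.42

pH = 3.42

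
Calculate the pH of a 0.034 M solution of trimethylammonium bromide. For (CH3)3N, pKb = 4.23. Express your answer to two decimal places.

(CH3)3NH+ is the conjugate acid of the weak base (CH3)3N.
Kb = 10^(−4.23) = 5.89 × 10^-5
Ka = Kw/Kb = 1.0×10^-14 / 5.89 × 10^-5 = 1.70 × 10^-10
From the ICE table, Ka = [H+]²/(0.034 − [H+]) = 1.70 × 10^-10.
Assume [H+] ≪ 0.034: [H+] ≈ √(1.70 × 10^-10 × 0.034) = 2.40 × 10^-6 M
pH = −log[H+] = −log(2.40 × 10^-6) = 5.62

pH = 5.62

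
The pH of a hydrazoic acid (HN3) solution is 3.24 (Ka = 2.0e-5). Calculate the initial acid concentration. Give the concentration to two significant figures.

[H+] = 10^(-3.24) = 5.75 × 10^-4 M = x
Ka = x²/(C₀ − x) ⇒ C₀ = x + x²/Ka
C₀ = 5.75 × 10^-4 + (5.75 × 10^-4)²/(2.0 × 10^-5) = 1.71 × 10^-2 M

C₀ = 1.7 × 10^-2 M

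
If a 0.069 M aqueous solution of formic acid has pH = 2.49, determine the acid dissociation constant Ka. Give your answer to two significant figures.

Ka = 1.6 × 10^-4

[H+] = 10^(-2.49) = 3.24 × 10^-3 M
At equilibrium [HA] = 0.069 − 3.24 × 10^-3 = 6.58 × 10^-2 M
Ka = [H+][A-]/[HA] = (3.24 × 10^-3)² / 6.58 × 10^-2 = 1.6 × 10^-4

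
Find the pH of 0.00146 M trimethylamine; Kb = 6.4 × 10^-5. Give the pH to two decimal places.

pH = 10.44

(CH3)3N + H2O ⇌ (CH3)3NH+ + OH-
From the ICE table, Kb = [OH-]²/(0.00146 − [OH-]) = 6.4 × 10^-5.
[OH-] is not negligible relative to C₀; solve [OH-]² + 6.4e-05·[OH-] − 9.34e-08 = 0.
[OH-] = [−6.4e-05 + √(6.4e-05² + 3.74e-07)]/2 = 2.75 × 10^-4 M
pOH = 3.56, so pH = 14.00 − pOH = 10.44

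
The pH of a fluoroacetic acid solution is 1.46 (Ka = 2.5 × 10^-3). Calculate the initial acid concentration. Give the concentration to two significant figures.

[H+] = 10^(-1.46) = 3.47 × 10^-2 M = x
Ka = x²/(C₀ − x) ⇒ C₀ = x + x²/Ka
C₀ = 3.47 × 10^-2 + (3.47 × 10^-2)²/(2.5 × 10^-3) = 5.16 × 10^-1 M

C₀ = 5.2 × 10^-1 M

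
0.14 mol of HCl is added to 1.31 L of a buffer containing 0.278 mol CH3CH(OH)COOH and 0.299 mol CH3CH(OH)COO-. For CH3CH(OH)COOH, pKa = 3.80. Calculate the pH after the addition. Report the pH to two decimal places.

After neutralization: n(CH3CH(OH)COOH) = 0.418 mol, n(CH3CH(OH)COO-) = 0.159 mol.
pH = pKa + log(n_CH3CH(OH)COO-/n_CH3CH(OH)COOH) = 3.80 + log(0.159/0.418) = 3.80 + (-0.420)

pH = 3.38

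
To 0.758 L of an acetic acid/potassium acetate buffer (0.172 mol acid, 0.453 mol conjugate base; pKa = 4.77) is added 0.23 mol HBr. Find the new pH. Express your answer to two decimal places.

pH = 4.51

After neutralization: n(CH3COOH) = 0.402 mol, n(CH3COO-) = 0.223 mol.
Henderson–Hasselbalch with mole ratio 0.223/0.402: pH = 4.77 + (-0.256)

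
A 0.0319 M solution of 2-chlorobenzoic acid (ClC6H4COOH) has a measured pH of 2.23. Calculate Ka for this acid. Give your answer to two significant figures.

Ka = 1.3 × 10^-3

[H+] = 10^(-2.23) = 5.89 × 10^-3 M
At equilibrium [HA] = 0.0319 − 5.89 × 10^-3 = 2.60 × 10^-2 M
Ka = [H+][A-]/[HA] = (5.89 × 10^-3)² / 2.60 × 10^-2 = 1.3 × 10^-3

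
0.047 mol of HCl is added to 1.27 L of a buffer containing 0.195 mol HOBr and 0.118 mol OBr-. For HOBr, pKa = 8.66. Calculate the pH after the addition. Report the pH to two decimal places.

pH = 8.13

Added H+ converts OBr- to HOBr: HOBr → 0.242 mol, OBr- → 0.071 mol.
Henderson–Hasselbalch with mole ratio 0.071/0.242: pH = 8.66 + (-0.533)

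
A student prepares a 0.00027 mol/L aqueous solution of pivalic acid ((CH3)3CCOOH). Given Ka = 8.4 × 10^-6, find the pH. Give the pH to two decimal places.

(CH3)3CCOOH ⇌ (CH3)3CCOO- + H+
From the ICE table, Ka = [H+]²/(0.00027 − [H+]) = 8.4 × 10^-6.
The 5% rule fails; solving [H+]² + Ka·[H+] − Ka·C₀ = 0 exactly:
[H+] = (−Ka + √(Ka² + 4·Ka·C₀))/2 = 4.36 × 10^-5 M
pH = −log(4.36 × 10^-5) = 4.36

pH = 4.36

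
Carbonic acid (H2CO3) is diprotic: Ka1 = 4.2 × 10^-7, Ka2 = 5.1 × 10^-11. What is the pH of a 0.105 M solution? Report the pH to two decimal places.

Since Ka1 ≫ Ka2, the first ionization dominates [H+].
Ka1 = x²/(0.105 − x) = 4.2 × 10^-7
x ≈ √(4.2 × 10^-7 × 0.105) = 2.10 × 10^-4 M
pH = −log(2.10 × 10^-4) = 3.68

pH = 3.68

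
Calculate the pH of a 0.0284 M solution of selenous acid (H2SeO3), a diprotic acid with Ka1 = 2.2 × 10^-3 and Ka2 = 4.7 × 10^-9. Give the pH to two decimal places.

Ka1 ≫ Ka2, so treat the first dissociation as the only significant source of H+.
Ka1 = x²/(0.0284 − x) = 2.2 × 10^-3
Solving the quadratic: x = (−Ka1 + √(Ka1² + 4·Ka1·C₀))/2 = 6.88 × 10^-3 M
pH = −log(6.88 × 10^-3) = 2.16

pH = 2.16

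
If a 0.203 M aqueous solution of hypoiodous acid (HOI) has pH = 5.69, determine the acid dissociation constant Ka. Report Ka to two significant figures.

[H+] = 10^(-5.69) = 2.04 × 10^-6 M
At equilibrium [HA] = 0.203 − 2.04 × 10^-6 = 2.03 × 10^-1 M
Ka = [H+][A-]/[HA] = (2.04 × 10^-6)² / 2.03 × 10^-1 = 2.1 × 10^-11

Ka = 2.1 × 10^-11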